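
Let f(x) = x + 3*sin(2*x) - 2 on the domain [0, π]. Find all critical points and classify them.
f'(x) = 6*cos(2*x) + 1

Solve f'(x) = 0 on [0, π]:
  f'(x) = 0 ⇔ cos(2*x) = -1/6, i.e. 2*x = ±arccos(-1/6) + 2nπ; keep the solutions lying in [0, π].
  ⇒ x = acos(-1/6)/2 ≈ 0.8691, pi - acos(-1/6)/2 ≈ 2.2725

f''(x) = -12*sin(2*x)
Second-derivative test at each critical point:
  f''(0.8691) = -11.8322 < 0 → local maximum
  f''(2.2725) = 11.8322 > 0 → local minimum

Critical points: x = acos(-1/6)/2 ≈ 0.8691 (local maximum); x = pi - acos(-1/6)/2 ≈ 2.2725 (local minimum)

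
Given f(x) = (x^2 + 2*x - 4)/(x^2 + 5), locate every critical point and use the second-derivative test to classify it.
f'(x) = 2*(-x^2 + 9*x + 5)/(x^4 + 10*x^2 + 25)

Solve f'(x) = 0:
  f'(x) = -2*(x^2 - 9*x - 5)/(x^2 + 5)^2; the denominator is positive wherever f is defined, so f'(x) = 0 ⇔ -2*x^2 + 18*x + 10 = 0.
  Factor: -2*x^2 + 18*x + 10 = -2*(x^2 - 9*x - 5); x^2 - 9*x - 5 = 0 has no rational roots; quadratic formula: x = (9 ± √101)/2.
  ⇒ x = 9/2 - sqrt(101)/2 ≈ -0.5249, 9/2 + sqrt(101)/2 ≈ 9.5249

f''(x) = 2*(2*x^3 - 27*x^2 - 30*x + 45)/(x^6 + 15*x^4 + 75*x^2 + 125)
Second-derivative test at each critical point:
  f''(-0.5249) = 0.7222 > 0 → local minimum
  f''(9.5249) = -0.0022 < 0 → local maximum

Critical points: x = 9/2 - sqrt(101)/2 ≈ -0.5249 (local minimum); x = 9/2 + sqrt(101)/2 ≈ 9.5249 (local maximum)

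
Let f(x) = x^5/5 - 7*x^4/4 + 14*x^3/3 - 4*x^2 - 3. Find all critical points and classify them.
f'(x) = x*(x^3 - 7*x^2 + 14*x - 8)

Solve f'(x) = 0:
  Factor: x^4 - 7*x^3 + 14*x^2 - 8*x = x*(x - 4)*(x - 2)*(x - 1) = 0.
  ⇒ x = 0, 1, 2, 4

f''(x) = 4*x^3 - 21*x^2 + 28*x - 8
Second-derivative test at each critical point:
  f''(0) = -8 < 0 → local maximum
  f''(1) = 3 > 0 → local minimum
  f''(2) = -4 < 0 → local maximum
  f''(4) = 24 > 0 → local minimum

Critical points: x = 0 (local maximum); x = 1 (local minimum); x = 2 (local maximum); x = 4 (local minimum)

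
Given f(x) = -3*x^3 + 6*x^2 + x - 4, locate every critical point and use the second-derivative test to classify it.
f'(x) = -9*x^2 + 12*x + 1

Solve f'(x) = 0:
  9*x^2 - 12*x - 1 = 0 has no rational roots; quadratic formula: x = (12 ± √180)/18.
  ⇒ x = 2/3 - sqrt(5)/3 ≈ -0.0787, 2/3 + sqrt(5)/3 ≈ 1.4120

f''(x) = 12 - 18*x
Second-derivative test at each critical point:
  f''(-0.0787) = 13.4164 > 0 → local minimum
  f''(1.4120) = -13.4164 < 0 → local maximum

Critical points: x = 2/3 - sqrt(5)/3 ≈ -0.0787 (local minimum); x = 2/3 + sqrt(5)/3 ≈ 1.4120 (local maximum)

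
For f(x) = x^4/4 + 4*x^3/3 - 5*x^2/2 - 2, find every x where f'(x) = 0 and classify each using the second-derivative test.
f'(x) = x*(x^2 + 4*x - 5)

Solve f'(x) = 0:
  Factor: x^3 + 4*x^2 - 5*x = x*(x - 1)*(x + 5) = 0.
  ⇒ x = -5, 0, 1

f''(x) = 3*x^2 + 8*x - 5
Second-derivative test at each critical point:
  f''(-5) = 30 > 0 → local minimum
  f''(0) = -5 < 0 → local maximum
  f''(1) = 6 > 0 → local minimum

Critical points: x = -5 (local minimum); x = 0 (local maximum); x = 1 (local minimum)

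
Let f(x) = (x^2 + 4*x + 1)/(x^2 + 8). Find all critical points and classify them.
f'(x) = 2*(-2*x^2 + 7*x + 16)/(x^4 + 16*x^2 + 64)

Solve f'(x) = 0:
  f'(x) = -2*(2*x^2 - 7*x - 16)/(x^2 + 8)^2; the denominator is positive wherever f is defined, so f'(x) = 0 ⇔ -4*x^2 + 14*x + 32 = 0.
  Factor: -4*x^2 + 14*x + 32 = -2*(2*x^2 - 7*x - 16); 2*x^2 - 7*x - 16 = 0 has no rational roots; quadratic formula: x = (7 ± √177)/4.
  ⇒ x = 7/4 - sqrt(177)/4 ≈ -1.5760, 7/4 + sqrt(177)/4 ≈ 5.0760

f''(x) = 2*(4*x^3 - 21*x^2 - 96*x + 56)/(x^6 + 24*x^4 + 192*x^2 + 512)
Second-derivative test at each critical point:
  f''(-1.5760) = 0.2421 > 0 → local minimum
  f''(5.0760) = -0.0233 < 0 → local maximum

Critical points: x = 7/4 - sqrt(177)/4 ≈ -1.5760 (local minimum); x = 7/4 + sqrt(177)/4 ≈ 5.0760 (local maximum)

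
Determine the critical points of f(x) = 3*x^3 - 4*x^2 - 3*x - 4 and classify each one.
f'(x) = 9*x^2 - 8*x - 3

Solve f'(x) = 0:
  9*x^2 - 8*x - 3 = 0 has no rational roots; quadratic formula: x = (8 ± √172)/18.
  ⇒ x = 4/9 - sqrt(43)/9 ≈ -0.2842, 4/9 + sqrt(43)/9 ≈ 1.1730

f''(x) = 18*x - 8
Second-derivative test at each critical point:
  f''(-0.2842) = -13.1149 < 0 → local maximum
  f''(1.1730) = 13.1149 > 0 → local minimum

Critical points: x = 4/9 - sqrt(43)/9 ≈ -0.2842 (local maximum); x = 4/9 + sqrt(43)/9 ≈ 1.1730 (local minimum)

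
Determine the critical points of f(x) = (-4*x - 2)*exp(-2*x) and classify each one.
f'(x) = 8*x*exp(-2*x)

Solve f'(x) = 0:
  f'(x) = (8*x)·exp(-2*x) and exp(-2*x) > 0 for every x, so f'(x) = 0 ⇔ 8*x = 0.
  8*x = 0.
  ⇒ x = 0

f''(x) = 8*(1 - 2*x)*exp(-2*x)
Second-derivative test at each critical point:
  f''(0) = 8 > 0 → local minimum

Critical points: x = 0 (local minimum)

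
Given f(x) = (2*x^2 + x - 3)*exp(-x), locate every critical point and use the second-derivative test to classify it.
f'(x) = (-2*x^2 + 3*x + 4)*exp(-x)

Solve f'(x) = 0:
  f'(x) = (-2*x^2 + 3*x + 4)·exp(-x) and exp(-x) > 0 for every x, so f'(x) = 0 ⇔ -2*x^2 + 3*x + 4 = 0.
  2*x^2 - 3*x - 4 = 0 has no rational roots; quadratic formula: x = (3 ± √41)/4.
  ⇒ x = 3/4 - sqrt(41)/4 ≈ -0.8508, 3/4 + sqrt(41)/4 ≈ 2.3508

f''(x) = (2*x^2 - 7*x - 1)*exp(-x)
Second-derivative test at each critical point:
  f''(-0.8508) = 14.9928 > 0 → local minimum
  f''(2.3508) = -0.6102 < 0 → local maximum

Critical points: x = 3/4 - sqrt(41)/4 ≈ -0.8508 (local minimum); x = 3/4 + sqrt(41)/4 ≈ 2.3508 (local maximum)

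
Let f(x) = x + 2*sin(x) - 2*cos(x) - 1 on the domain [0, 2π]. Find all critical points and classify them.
f'(x) = 2*sqrt(2)*sin(x + pi/4) + 1

Solve f'(x) = 0 on [0, 2π]:
  f'(x) = 0 ⇔ 2*sin(x) + 2*cos(x) = -1. Write the left side as R·cos(x + φ) with R = √(2² + (-2)²) = 2*sqrt(2), cos φ = sqrt(2)/2, sin φ = -sqrt(2)/2; then cos(x + φ) = -sqrt(2)/4. Solve for x and keep the solutions lying in [0, 2π].
  ⇒ x = atan((-1 + sqrt(7))/(-sqrt(7) - 1)) + pi ≈ 2.7176, atan((-sqrt(7) - 1)/(-1 + sqrt(7))) + 2*pi ≈ 5.1364

f''(x) = 2*sqrt(2)*cos(x + pi/4)
Second-derivative test at each critical point:
  f''(2.7176) = -2.6458 < 0 → local maximum
  f''(5.1364) = 2.6458 > 0 → local minimum

Critical points: x = atan((-1 + sqrt(7))/(-sqrt(7) - 1)) + pi ≈ 2.7176 (local maximum); x = atan((-sqrt(7) - 1)/(-1 + sqrt(7))) + 2*pi ≈ 5.1364 (local minimum)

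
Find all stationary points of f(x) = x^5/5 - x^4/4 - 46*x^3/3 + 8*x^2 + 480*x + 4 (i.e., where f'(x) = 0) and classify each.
f'(x) = x^4 - x^3 - 46*x^2 + 16*x + 480

Solve f'(x) = 0:
  Factor: x^4 - x^3 - 46*x^2 + 16*x + 480 = (x - 6)*(x - 4)*(x + 4)*(x + 5) = 0.
  ⇒ x = -5, -4, 4, 6

f''(x) = 4*x^3 - 3*x^2 - 92*x + 16
Second-derivative test at each critical point:
  f''(-5) = -99 < 0 → local maximum
  f''(-4) = 80 > 0 → local minimum
  f''(4) = -144 < 0 → local maximum
  f''(6) = 220 > 0 → local minimum

Critical points: x = -5 (local maximum); x = -4 (local minimum); x = 4 (local maximum); x = 6 (local minimum)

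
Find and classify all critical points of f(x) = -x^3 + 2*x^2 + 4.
f'(x) = x*(4 - 3*x)

Solve f'(x) = 0:
  Factor: -3*x^2 + 4*x = -x*(3*x - 4) = 0.
  ⇒ x = 0, 4/3

f''(x) = 4 - 6*x
Second-derivative test at each critical point:
  f''(0) = 4 > 0 → local minimum
  f''(4/3) = -4 < 0 → local maximum

Critical points: x = 0 (local minimum); x = 4/3 (local maximum)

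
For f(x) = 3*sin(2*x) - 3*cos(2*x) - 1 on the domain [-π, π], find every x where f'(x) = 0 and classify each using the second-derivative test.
f'(x) = 6*sqrt(2)*sin(2*x + pi/4)

Solve f'(x) = 0 on [-π, π]:
  f'(x) = 0 ⇔ 3*cos(2*x) = -3*sin(2*x) ⇔ tan(2*x) = -1, i.e. 2*x = arctan(-1) + nπ; keep the solutions lying in [-π, π].
  ⇒ x = -5*pi/8 ≈ -1.9635, -pi/8 ≈ -0.3927, 3*pi/8 ≈ 1.1781, 7*pi/8 ≈ 2.7489

f''(x) = 12*sqrt(2)*cos(2*x + pi/4)
Second-derivative test at each critical point:
  f''(-1.9635) = -16.9706 < 0 → local maximum
  f''(-0.3927) = 16.9706 > 0 → local minimum
  f''(1.1781) = -16.9706 < 0 → local maximum
  f''(2.7489) = 16.9706 > 0 → local minimum

Critical points: x = -5*pi/8 ≈ -1.9635 (local maximum); x = -pi/8 ≈ -0.3927 (local minimum); x = 3*pi/8 ≈ 1.1781 (local maximum); x = 7*pi/8 ≈ 2.7489 (local minimum)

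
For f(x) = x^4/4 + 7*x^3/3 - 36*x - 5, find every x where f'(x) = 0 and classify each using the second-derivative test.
f'(x) = x^3 + 7*x^2 - 36

Solve f'(x) = 0:
  Factor: x^3 + 7*x^2 - 36 = (x - 2)*(x + 3)*(x + 6) = 0.
  ⇒ x = -6, -3, 2

f''(x) = x*(3*x + 14)
Second-derivative test at each critical point:
  f''(-6) = 24 > 0 → local minimum
  f''(-3) = -15 < 0 → local maximum
  f''(2) = 40 > 0 → local minimum

Critical points: x = -6 (local minimum); x = -3 (local maximum); x = 2 (local minimum)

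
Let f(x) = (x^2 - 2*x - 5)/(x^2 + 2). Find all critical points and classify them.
f'(x) = 2*(x^2 + 7*x - 2)/(x^4 + 4*x^2 + 4)

Solve f'(x) = 0:
  f'(x) = 2*(x^2 + 7*x - 2)/(x^2 + 2)^2; the denominator is positive wherever f is defined, so f'(x) = 0 ⇔ 2*x^2 + 14*x - 4 = 0.
  Factor: 2*x^2 + 14*x - 4 = 2*(x^2 + 7*x - 2); x^2 + 7*x - 2 = 0 has no rational roots; quadratic formula: x = (-7 ± √57)/2.
  ⇒ x = -sqrt(57)/2 - 7/2 ≈ -7.2749, -7/2 + sqrt(57)/2 ≈ 0.2749

f''(x) = 2*(-2*x^3 - 21*x^2 + 12*x + 14)/(x^6 + 6*x^4 + 12*x^2 + 8)
Second-derivative test at each critical point:
  f''(-7.2749) = -0.0050 < 0 → local maximum
  f''(0.2749) = 3.5050 > 0 → local minimum

Critical points: x = -sqrt(57)/2 - 7/2 ≈ -7.2749 (local maximum); x = -7/2 + sqrt(57)/2 ≈ 0.2749 (local minimum)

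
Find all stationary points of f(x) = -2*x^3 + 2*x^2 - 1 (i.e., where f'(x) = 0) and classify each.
f'(x) = 2*x*(2 - 3*x)

Solve f'(x) = 0:
  Factor: -6*x^2 + 4*x = -2*x*(3*x - 2) = 0.
  ⇒ x = 0, 2/3

f''(x) = 4 - 12*x
Second-derivative test at each critical point:
  f''(0) = 4 > 0 → local minimum
  f''(2/3) = -4 < 0 → local maximum

Critical points: x = 0 (local minimum); x = 2/3 (local maximum)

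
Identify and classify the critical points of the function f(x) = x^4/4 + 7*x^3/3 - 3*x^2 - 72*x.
f'(x) = x^3 + 7*x^2 - 6*x - 72

Solve f'(x) = 0:
  Factor: x^3 + 7*x^2 - 6*x - 72 = (x - 3)*(x + 4)*(x + 6) = 0.
  ⇒ x = -6, -4, 3

f''(x) = 3*x^2 + 14*x - 6
Second-derivative test at each critical point:
  f''(-6) = 18 > 0 → local minimum
  f''(-4) = -14 < 0 → local maximum
  f''(3) = 63 > 0 → local minimum

Critical points: x = -6 (local minimum); x = -4 (local maximum); x = 3 (local minimum)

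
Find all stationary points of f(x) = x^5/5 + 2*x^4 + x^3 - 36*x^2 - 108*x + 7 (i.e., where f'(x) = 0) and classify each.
f'(x) = x^4 + 8*x^3 + 3*x^2 - 72*x - 108

Solve f'(x) = 0:
  Factor: x^4 + 8*x^3 + 3*x^2 - 72*x - 108 = (x - 3)*(x + 2)*(x + 3)*(x + 6) = 0.
  ⇒ x = -6, -3, -2, 3

f''(x) = 4*x^3 + 24*x^2 + 6*x - 72
Second-derivative test at each critical point:
  f''(-6) = -108 < 0 → local maximum
  f''(-3) = 18 > 0 → local minimum
  f''(-2) = -20 < 0 → local maximum
  f''(3) = 270 > 0 → local minimum

Critical points: x = -6 (local maximum); x = -3 (local minimum); x = -2 (local maximum); x = 3 (local minimum)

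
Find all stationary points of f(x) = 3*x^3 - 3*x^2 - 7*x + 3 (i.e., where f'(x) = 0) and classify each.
f'(x) = 9*x^2 - 6*x - 7

Solve f'(x) = 0:
  9*x^2 - 6*x - 7 = 0 has no rational roots; quadratic formula: x = (6 ± √288)/18.
  ⇒ x = 1/3 - 2*sqrt(2)/3 ≈ -0.6095, 1/3 + 2*sqrt(2)/3 ≈ 1.2761

f''(x) = 18*x - 6
Second-derivative test at each critical point:
  f''(-0.6095) = -16.9706 < 0 → local maximum
  f''(1.2761) = 16.9706 > 0 → local minimum

Critical points: x = 1/3 - 2*sqrt(2)/3 ≈ -0.6095 (local maximum); x = 1/3 + 2*sqrt(2)/3 ≈ 1.2761 (local minimum)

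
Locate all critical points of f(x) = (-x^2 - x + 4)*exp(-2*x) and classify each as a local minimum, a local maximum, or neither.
f'(x) = (2*x^2 - 9)*exp(-2*x)

Solve f'(x) = 0:
  f'(x) = (2*x^2 - 9)·exp(-2*x) and exp(-2*x) > 0 for every x, so f'(x) = 0 ⇔ 2*x^2 - 9 = 0.
  2*x^2 - 9 = 0 has no rational roots; quadratic formula: x = (0 ± √72)/4.
  ⇒ x = -3*sqrt(2)/2 ≈ -2.1213, 3*sqrt(2)/2 ≈ 2.1213

f''(x) = 2*(-2*x^2 + 2*x + 9)*exp(-2*x)
Second-derivative test at each critical point:
  f''(-2.1213) = -590.5024 < 0 → local maximum
  f''(2.1213) = 0.1219 > 0 → local minimum

Critical points: x = -3*sqrt(2)/2 ≈ -2.1213 (local maximum); x = 3*sqrt(2)/2 ≈ 2.1213 (local minimum)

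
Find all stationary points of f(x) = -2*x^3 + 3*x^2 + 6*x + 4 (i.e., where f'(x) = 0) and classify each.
f'(x) = -6*x^2 + 6*x + 6

Solve f'(x) = 0:
  Factor: -6*x^2 + 6*x + 6 = -6*(x^2 - x - 1); x^2 - x - 1 = 0 has no rational roots; quadratic formula: x = (1 ± √5)/2.
  ⇒ x = 1/2 - sqrt(5)/2 ≈ -0.6180, 1/2 + sqrt(5)/2 ≈ 1.6180

f''(x) = 6 - 12*x
Second-derivative test at each critical point:
  f''(-0.6180) = 13.4164 > 0 → local minimum
  f''(1.6180) = -13.4164 < 0 → local maximum

Critical points: x = 1/2 - sqrt(5)/2 ≈ -0.6180 (local minimum); x = 1/2 + sqrt(5)/2 ≈ 1.6180 (local maximum)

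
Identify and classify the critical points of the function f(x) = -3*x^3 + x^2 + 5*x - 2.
f'(x) = -9*x^2 + 2*x + 5

Solve f'(x) = 0:
  9*x^2 - 2*x - 5 = 0 has no rational roots; quadratic formula: x = (2 ± √184)/18.
  ⇒ x = 1/9 - sqrt(46)/9 ≈ -0.6425, 1/9 + sqrt(46)/9 ≈ 0.8647

f''(x) = 2 - 18*x
Second-derivative test at each critical point:
  f''(-0.6425) = 13.5647 > 0 → local minimum
  f''(0.8647) = -13.5647 < 0 → local maximum

Critical points: x = 1/9 - sqrt(46)/9 ≈ -0.6425 (local minimum); x = 1/9 + sqrt(46)/9 ≈ 0.8647 (local maximum)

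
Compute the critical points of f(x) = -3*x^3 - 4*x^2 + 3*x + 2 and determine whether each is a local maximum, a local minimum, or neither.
f'(x) = -9*x^2 - 8*x + 3

Solve f'(x) = 0:
  9*x^2 + 8*x - 3 = 0 has no rational roots; quadratic formula: x = (-8 ± √172)/18.
  ⇒ x = -sqrt(43)/9 - 4/9 ≈ -1.1730, -4/9 + sqrt(43)/9 ≈ 0.2842

f''(x) = -18*x - 8
Second-derivative test at each critical point:
  f''(-1.1730) = 13.1149 > 0 → local minimum
  f''(0.2842) = -13.1149 < 0 → local maximum

Critical points: x = -sqrt(43)/9 - 4/9 ≈ -1.1730 (local minimum); x = -4/9 + sqrt(43)/9 ≈ 0.2842 (local maximum)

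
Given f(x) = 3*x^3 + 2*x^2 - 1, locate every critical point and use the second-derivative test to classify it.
f'(x) = x*(9*x + 4)

Solve f'(x) = 0:
  Factor: 9*x^2 + 4*x = x*(9*x + 4) = 0.
  ⇒ x = -4/9, 0

f''(x) = 18*x + 4
Second-derivative test at each critical point:
  f''(-4/9) = -4 < 0 → local maximum
  f''(0) = 4 > 0 → local minimum

Critical points: x = -4/9 (local maximum); x = 0 (local minimum)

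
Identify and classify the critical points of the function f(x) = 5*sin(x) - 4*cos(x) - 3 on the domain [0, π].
f'(x) = 4*sin(x) + 5*cos(x)

Solve f'(x) = 0 on [0, π]:
  f'(x) = 0 ⇔ 5*cos(x) = -4*sin(x) ⇔ tan(x) = -5/4, i.e. x = arctan(-5/4) + nπ; keep the solutions lying in [0, π].
  ⇒ x = pi - atan(5/4) ≈ 2.2455

f''(x) = -5*sin(x) + 4*cos(x)
Second-derivative test at each critical point:
  f''(2.2455) = -6.4031 < 0 → local maximum

Critical points: x = pi - atan(5/4) ≈ 2.2455 (local maximum)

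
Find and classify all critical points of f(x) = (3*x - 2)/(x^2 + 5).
f'(x) = (-3*x^2 + 4*x + 15)/(x^4 + 10*x^2 + 25)

Solve f'(x) = 0:
  f'(x) = -(x - 3)*(3*x + 5)/(x^2 + 5)^2; the denominator is positive wherever f is defined, so f'(x) = 0 ⇔ -3*x^2 + 4*x + 15 = 0.
  Factor: -3*x^2 + 4*x + 15 = -(x - 3)*(3*x + 5) = 0.
  ⇒ x = -5/3, 3

f''(x) = 2*(4*x^2*(3*x - 2) + (2 - 9*x)*(x^2 + 5))/(x^2 + 5)^3
Second-derivative test at each critical point:
  f''(-5/3) = 81/350 > 0 → local minimum
  f''(3) = -1/14 < 0 → local maximum

Critical points: x = -5/3 (local minimum); x = 3 (local maximum)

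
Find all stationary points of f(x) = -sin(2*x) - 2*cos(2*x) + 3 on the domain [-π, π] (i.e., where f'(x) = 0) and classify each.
f'(x) = 4*sin(2*x) - 2*cos(2*x)

Solve f'(x) = 0 on [-π, π]:
  f'(x) = 0 ⇔ -cos(2*x) = -2*sin(2*x) ⇔ tan(2*x) = 1/2, i.e. 2*x = arctan(1/2) + nπ; keep the solutions lying in [-π, π].
  ⇒ x = -pi + atan(1/2)/2 ≈ -2.9098, -pi/2 + atan(1/2)/2 ≈ -1.3390, atan(1/2)/2 ≈ 0.2318, atan(1/2)/2 + pi/2 ≈ 1.8026

f''(x) = 4*sin(2*x) + 8*cos(2*x)
Second-derivative test at each critical point:
  f''(-2.9098) = 8.9443 > 0 → local minimum
  f''(-1.3390) = -8.9443 < 0 → local maximum
  f''(0.2318) = 8.9443 > 0 → local minimum
  f''(1.8026) = -8.9443 < 0 → local maximum

Critical points: x = -pi + atan(1/2)/2 ≈ -2.9098 (local minimum); x = -pi/2 + atan(1/2)/2 ≈ -1.3390 (local maximum); x = atan(1/2)/2 ≈ 0.2318 (local minimum); x = atan(1/2)/2 + pi/2 ≈ 1.8026 (local maximum)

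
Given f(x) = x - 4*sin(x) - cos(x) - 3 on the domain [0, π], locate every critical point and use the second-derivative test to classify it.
f'(x) = sin(x) - 4*cos(x) + 1

Solve f'(x) = 0 on [0, π]:
  f'(x) = 0 ⇔ sin(x) - 4*cos(x) = -1. Write the left side as R·cos(x + φ) with R = √((-4)² + (-1)²) = sqrt(17), cos φ = -4*sqrt(17)/17, sin φ = -sqrt(17)/17; then cos(x + φ) = -sqrt(17)/17. Solve for x and keep the solutions lying in [0, π].
  ⇒ x = atan(15/8) ≈ 1.0808

f''(x) = 4*sin(x) + cos(x)
Second-derivative test at each critical point:
  f''(1.0808) = 4 > 0 → local minimum

Critical points: x = atan(15/8) ≈ 1.0808 (local minimum)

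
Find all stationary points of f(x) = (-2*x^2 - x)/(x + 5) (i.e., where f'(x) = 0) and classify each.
f'(x) = (-2*x^2 - 20*x - 5)/(x^2 + 10*x + 25)

Solve f'(x) = 0:
  f'(x) = -(2*x^2 + 20*x + 5)/(x + 5)^2; the denominator is positive wherever f is defined, so f'(x) = 0 ⇔ -2*x^2 - 20*x - 5 = 0.
  2*x^2 + 20*x + 5 = 0 has no rational roots; quadratic formula: x = (-20 ± √360)/4.
  ⇒ x = -5 - 3*sqrt(10)/2 ≈ -9.7434, -5 + 3*sqrt(10)/2 ≈ -0.2566

f''(x) = -90/(x^3 + 15*x^2 + 75*x + 125)
Second-derivative test at each critical point:
  f''(-9.7434) = 0.8433 > 0 → local minimum
  f''(-0.2566) = -0.8433 < 0 → local maximum

Critical points: x = -5 - 3*sqrt(10)/2 ≈ -9.7434 (local minimum); x = -5 + 3*sqrt(10)/2 ≈ -0.2566 (local maximum)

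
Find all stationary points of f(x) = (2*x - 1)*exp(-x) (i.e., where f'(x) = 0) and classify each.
f'(x) = (3 - 2*x)*exp(-x)

Solve f'(x) = 0:
  f'(x) = (3 - 2*x)·exp(-x) and exp(-x) > 0 for every x, so f'(x) = 0 ⇔ 3 - 2*x = 0.
  3 - 2*x = 0.
  ⇒ x = 3/2

f''(x) = (2*x - 5)*exp(-x)
Second-derivative test at each critical point:
  f''(3/2) = -0.4463 < 0 → local maximum

Critical points: x = 3/2 (local maximum)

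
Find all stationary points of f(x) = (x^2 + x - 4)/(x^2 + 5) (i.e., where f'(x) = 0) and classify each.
f'(x) = (-x^2 + 18*x + 5)/(x^4 + 10*x^2 + 25)

Solve f'(x) = 0:
  f'(x) = -(x^2 - 18*x - 5)/(x^2 + 5)^2; the denominator is positive wherever f is defined, so f'(x) = 0 ⇔ -x^2 + 18*x + 5 = 0.
  x^2 - 18*x - 5 = 0 has no rational roots; quadratic formula: x = (18 ± √344)/2.
  ⇒ x = 9 - sqrt(86) ≈ -0.2736, 9 + sqrt(86) ≈ 18.2736

f''(x) = 2*(x^3 - 27*x^2 - 15*x + 45)/(x^6 + 15*x^4 + 75*x^2 + 125)
Second-derivative test at each critical point:
  f''(-0.2736) = 0.7202 > 0 → local minimum
  f''(18.2736) = -1.615e-04 < 0 → local maximum

Critical points: x = 9 - sqrt(86) ≈ -0.2736 (local minimum); x = 9 + sqrt(86) ≈ 18.2736 (local maximum)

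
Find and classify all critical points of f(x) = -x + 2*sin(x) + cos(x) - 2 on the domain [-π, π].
f'(x) = -sin(x) + 2*cos(x) - 1

Solve f'(x) = 0 on [-π, π]:
  f'(x) = 0 ⇔ -sin(x) + 2*cos(x) = 1. Write the left side as R·cos(x + φ) with R = √(2² + 1²) = sqrt(5), cos φ = 2*sqrt(5)/5, sin φ = sqrt(5)/5; then cos(x + φ) = sqrt(5)/5. Solve for x and keep the solutions lying in [-π, π].
  ⇒ x = -pi/2 ≈ -1.5708, atan(3/4) ≈ 0.6435

f''(x) = -2*sin(x) - cos(x)
Second-derivative test at each critical point:
  f''(-1.5708) = 2 > 0 → local minimum
  f''(0.6435) = -2 < 0 → local maximum

Critical points: x = -pi/2 ≈ -1.5708 (local minimum); x = atan(3/4) ≈ 0.6435 (local maximum)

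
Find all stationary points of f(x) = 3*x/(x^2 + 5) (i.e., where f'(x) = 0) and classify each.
f'(x) = 3*(5 - x^2)/(x^4 + 10*x^2 + 25)

Solve f'(x) = 0:
  f'(x) = -3*(x^2 - 5)/(x^2 + 5)^2; the denominator is positive wherever f is defined, so f'(x) = 0 ⇔ 15 - 3*x^2 = 0.
  Factor: 15 - 3*x^2 = -3*(x^2 - 5); x^2 - 5 = 0 has no rational roots; quadratic formula: x = (0 ± √20)/2.
  ⇒ x = -sqrt(5) ≈ -2.2361, sqrt(5) ≈ 2.2361

f''(x) = 6*x*(x^2 - 15)/(x^2 + 5)^3
Second-derivative test at each critical point:
  f''(-2.2361) = 0.1342 > 0 → local minimum
  f''(2.2361) = -0.1342 < 0 → local maximum

Critical points: x = -sqrt(5) ≈ -2.2361 (local minimum); x = sqrt(5) ≈ 2.2361 (local maximum)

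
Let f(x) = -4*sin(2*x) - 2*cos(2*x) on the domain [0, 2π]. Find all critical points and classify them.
f'(x) = 4*sin(2*x) - 8*cos(2*x)

Solve f'(x) = 0 on [0, 2π]:
  f'(x) = 0 ⇔ -4*cos(2*x) = -2*sin(2*x) ⇔ tan(2*x) = 2, i.e. 2*x = arctan(2) + nπ; keep the solutions lying in [0, 2π].
  ⇒ x = atan(2)/2 ≈ 0.5536, atan(2)/2 + pi/2 ≈ 2.1244, atan(2)/2 + pi ≈ 3.6952, atan(2)/2 + 3*pi/2 ≈ 5.2660

f''(x) = 16*sin(2*x) + 8*cos(2*x)
Second-derivative test at each critical point:
  f''(0.5536) = 17.8885 > 0 → local minimum
  f''(2.1244) = -17.8885 < 0 → local maximum
  f''(3.6952) = 17.8885 > 0 → local minimum
  f''(5.2660) = -17.8885 < 0 → local maximum

Critical points: x = atan(2)/2 ≈ 0.5536 (local minimum); x = atan(2)/2 + pi/2 ≈ 2.1244 (local maximum); x = atan(2)/2 + pi ≈ 3.6952 (local minimum); x = atan(2)/2 + 3*pi/2 ≈ 5.2660 (local maximum)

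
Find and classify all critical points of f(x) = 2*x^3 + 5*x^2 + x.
f'(x) = 6*x^2 + 10*x + 1

Solve f'(x) = 0:
  6*x^2 + 10*x + 1 = 0 has no rational roots; quadratic formula: x = (-10 ± √76)/12.
  ⇒ x = -5/6 - sqrt(19)/6 ≈ -1.5598, -5/6 + sqrt(19)/6 ≈ -0.1069

f''(x) = 12*x + 10
Second-derivative test at each critical point:
  f''(-1.5598) = -8.7178 < 0 → local maximum
  f''(-0.1069) = 8.7178 > 0 → local minimum

Critical points: x = -5/6 - sqrt(19)/6 ≈ -1.5598 (local maximum); x = -5/6 + sqrt(19)/6 ≈ -0.1069 (local minimum)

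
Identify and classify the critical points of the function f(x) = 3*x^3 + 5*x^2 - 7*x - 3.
f'(x) = 9*x^2 + 10*x - 7

Solve f'(x) = 0:
  9*x^2 + 10*x - 7 = 0 has no rational roots; quadratic formula: x = (-10 ± √352)/18.
  ⇒ x = -2*sqrt(22)/9 - 5/9 ≈ -1.5979, -5/9 + 2*sqrt(22)/9 ≈ 0.4868

f''(x) = 18*x + 10
Second-derivative test at each critical point:
  f''(-1.5979) = -18.7617 < 0 → local maximum
  f''(0.4868) = 18.7617 > 0 → local minimum

Critical points: x = -2*sqrt(22)/9 - 5/9 ≈ -1.5979 (local maximum); x = -5/9 + 2*sqrt(22)/9 ≈ 0.4868 (local minimum)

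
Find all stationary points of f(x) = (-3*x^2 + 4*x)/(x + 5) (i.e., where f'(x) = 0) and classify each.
f'(x) = (-3*x^2 - 30*x + 20)/(x^2 + 10*x + 25)

Solve f'(x) = 0:
  f'(x) = -(3*x^2 + 30*x - 20)/(x + 5)^2; the denominator is positive wherever f is defined, so f'(x) = 0 ⇔ -3*x^2 - 30*x + 20 = 0.
  3*x^2 + 30*x - 20 = 0 has no rational roots; quadratic formula: x = (-30 ± √1140)/6.
  ⇒ x = -sqrt(285)/3 - 5 ≈ -10.6273, -5 + sqrt(285)/3 ≈ 0.6273

f''(x) = -190/(x^3 + 15*x^2 + 75*x + 125)
Second-derivative test at each critical point:
  f''(-10.6273) = 1.0662 > 0 → local minimum
  f''(0.6273) = -1.0662 < 0 → local maximum

Critical points: x = -sqrt(285)/3 - 5 ≈ -10.6273 (local minimum); x = -5 + sqrt(285)/3 ≈ 0.6273 (local maximum)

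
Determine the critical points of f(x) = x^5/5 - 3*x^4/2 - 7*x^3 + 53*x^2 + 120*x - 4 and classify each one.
f'(x) = x^4 - 6*x^3 - 21*x^2 + 106*x + 120

Solve f'(x) = 0:
  Factor: x^4 - 6*x^3 - 21*x^2 + 106*x + 120 = (x - 6)*(x - 5)*(x + 1)*(x + 4) = 0.
  ⇒ x = -4, -1, 5, 6

f''(x) = 4*x^3 - 18*x^2 - 42*x + 106
Second-derivative test at each critical point:
  f''(-4) = -270 < 0 → local maximum
  f''(-1) = 126 > 0 → local minimum
  f''(5) = -54 < 0 → local maximum
  f''(6) = 70 > 0 → local minimum

Critical points: x = -4 (local maximum); x = -1 (local minimum); x = 5 (local maximum); x = 6 (local minimum)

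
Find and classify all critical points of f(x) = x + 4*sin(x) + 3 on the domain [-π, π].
f'(x) = 4*cos(x) + 1

Solve f'(x) = 0 on [-π, π]:
  f'(x) = 0 ⇔ cos(x) = -1/4, i.e. x = ±arccos(-1/4) + 2nπ; keep the solutions lying in [-π, π].
  ⇒ x = -acos(-1/4) ≈ -1.8235, acos(-1/4) ≈ 1.8235

f''(x) = -4*sin(x)
Second-derivative test at each critical point:
  f''(-1.8235) = 3.8730 > 0 → local minimum
  f''(1.8235) = -3.8730 < 0 → local maximum

Critical points: x = -acos(-1/4) ≈ -1.8235 (local minimum); x = acos(-1/4) ≈ 1.8235 (local maximum)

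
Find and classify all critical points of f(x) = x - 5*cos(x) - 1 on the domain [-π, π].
f'(x) = 5*sin(x) + 1

Solve f'(x) = 0 on [-π, π]:
  f'(x) = 0 ⇔ sin(x) = -1/5, i.e. x = arcsin(-1/5) + 2nπ or x = π − arcsin(-1/5) + 2nπ; keep the solutions lying in [-π, π].
  ⇒ x = -pi + asin(1/5) ≈ -2.9402, -asin(1/5) ≈ -0.2014

f''(x) = 5*cos(x)
Second-derivative test at each critical point:
  f''(-2.9402) = -4.8990 < 0 → local maximum
  f''(-0.2014) = 4.8990 > 0 → local minimum

Critical points: x = -pi + asin(1/5) ≈ -2.9402 (local maximum); x = -asin(1/5) ≈ -0.2014 (local minimum)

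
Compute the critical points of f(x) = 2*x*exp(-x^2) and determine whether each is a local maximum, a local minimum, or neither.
f'(x) = 2*(1 - 2*x^2)*exp(-x^2)

Solve f'(x) = 0:
  f'(x) = (2 - 4*x^2)·exp(-x^2) and exp(-x^2) > 0 for every x, so f'(x) = 0 ⇔ 2 - 4*x^2 = 0.
  Factor: 2 - 4*x^2 = -2*(2*x^2 - 1); 2*x^2 - 1 = 0 has no rational roots; quadratic formula: x = (0 ± √8)/4.
  ⇒ x = -sqrt(2)/2 ≈ -0.7071, sqrt(2)/2 ≈ 0.7071

f''(x) = (8*x^3 - 12*x)*exp(-x^2)
Second-derivative test at each critical point:
  f''(-0.7071) = 3.4311 > 0 → local minimum
  f''(0.7071) = -3.4311 < 0 → local maximum

Critical points: x = -sqrt(2)/2 ≈ -0.7071 (local minimum); x = sqrt(2)/2 ≈ 0.7071 (local maximum)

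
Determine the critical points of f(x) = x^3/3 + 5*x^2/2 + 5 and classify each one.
f'(x) = x*(x + 5)

Solve f'(x) = 0:
  Factor: x^2 + 5*x = x*(x + 5) = 0.
  ⇒ x = -5, 0

f''(x) = 2*x + 5
Second-derivative test at each critical point:
  f''(-5) = -5 < 0 → local maximum
  f''(0) = 5 > 0 → local minimum

Critical points: x = -5 (local maximum); x = 0 (local minimum)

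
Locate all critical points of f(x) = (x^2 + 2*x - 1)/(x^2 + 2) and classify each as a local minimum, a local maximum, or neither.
f'(x) = 2*(-x^2 + 3*x + 2)/(x^4 + 4*x^2 + 4)

Solve f'(x) = 0:
  f'(x) = -2*(x^2 - 3*x - 2)/(x^2 + 2)^2; the denominator is positive wherever f is defined, so f'(x) = 0 ⇔ -2*x^2 + 6*x + 4 = 0.
  Factor: -2*x^2 + 6*x + 4 = -2*(x^2 - 3*x - 2); x^2 - 3*x - 2 = 0 has no rational roots; quadratic formula: x = (3 ± √17)/2.
  ⇒ x = 3/2 - sqrt(17)/2 ≈ -0.5616, 3/2 + sqrt(17)/2 ≈ 3.5616

f''(x) = 2*(2*x^3 - 9*x^2 - 12*x + 6)/(x^6 + 6*x^4 + 12*x^2 + 8)
Second-derivative test at each critical point:
  f''(-0.5616) = 1.5382 > 0 → local minimum
  f''(3.5616) = -0.0382 < 0 → local maximum

Critical points: x = 3/2 - sqrt(17)/2 ≈ -0.5616 (local minimum); x = 3/2 + sqrt(17)/2 ≈ 3.5616 (local maximum)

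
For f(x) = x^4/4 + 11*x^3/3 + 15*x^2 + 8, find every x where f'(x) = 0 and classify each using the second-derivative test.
f'(x) = x*(x^2 + 11*x + 30)

Solve f'(x) = 0:
  Factor: x^3 + 11*x^2 + 30*x = x*(x + 5)*(x + 6) = 0.
  ⇒ x = -6, -5, 0

f''(x) = 3*x^2 + 22*x + 30
Second-derivative test at each critical point:
  f''(-6) = 6 > 0 → local minimum
  f''(-5) = -5 < 0 → local maximum
  f''(0) = 30 > 0 → local minimum

Critical points: x = -6 (local minimum); x = -5 (local maximum); x = 0 (local minimum)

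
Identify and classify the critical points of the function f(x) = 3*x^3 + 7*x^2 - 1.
f'(x) = x*(9*x + 14)

Solve f'(x) = 0:
  Factor: 9*x^2 + 14*x = x*(9*x + 14) = 0.
  ⇒ x = -14/9, 0

f''(x) = 18*x + 14
Second-derivative test at each critical point:
  f''(-14/9) = -14 < 0 → local maximum
  f''(0) = 14 > 0 → local minimum

Critical points: x = -14/9 (local maximum); x = 0 (local minimum)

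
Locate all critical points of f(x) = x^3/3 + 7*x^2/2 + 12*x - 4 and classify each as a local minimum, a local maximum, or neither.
f'(x) = x^2 + 7*x + 12

Solve f'(x) = 0:
  Factor: x^2 + 7*x + 12 = (x + 3)*(x + 4) = 0.
  ⇒ x = -4, -3

f''(x) = 2*x + 7
Second-derivative test at each critical point:
  f''(-4) = -1 < 0 → local maximum
  f''(-3) = 1 > 0 → local minimum

Critical points: x = -4 (local maximum); x = -3 (local minimum)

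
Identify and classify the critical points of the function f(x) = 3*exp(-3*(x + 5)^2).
f'(x) = 18*(-x - 5)*exp(-3*(x + 5)^2)

Solve f'(x) = 0:
  f'(x) = (-18*x - 90)·exp(-3*(x + 5)^2) and exp(-3*(x + 5)^2) > 0 for every x, so f'(x) = 0 ⇔ -18*x - 90 = 0.
  Factor: -18*x - 90 = -18*(x + 5) = 0.
  ⇒ x = -5

f''(x) = 18*(6*(x + 5)^2 - 1)*exp(-3*(x + 5)^2)
Second-derivative test at each critical point:
  f''(-5) = -18 < 0 → local maximum

Critical points: x = -5 (local maximum)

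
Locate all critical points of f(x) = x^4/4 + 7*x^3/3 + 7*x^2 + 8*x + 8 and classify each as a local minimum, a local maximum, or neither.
f'(x) = x^3 + 7*x^2 + 14*x + 8

Solve f'(x) = 0:
  Factor: x^3 + 7*x^2 + 14*x + 8 = (x + 1)*(x + 2)*(x + 4) = 0.
  ⇒ x = -4, -2, -1

f''(x) = 3*x^2 + 14*x + 14
Second-derivative test at each critical point:
  f''(-4) = 6 > 0 → local minimum
  f''(-2) = -2 < 0 → local maximum
  f''(-1) = 3 > 0 → local minimum

Critical points: x = -4 (local minimum); x = -2 (local maximum); x = -1 (local minimum)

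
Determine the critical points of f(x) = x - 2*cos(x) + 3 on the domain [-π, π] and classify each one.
f'(x) = 2*sin(x) + 1

Solve f'(x) = 0 on [-π, π]:
  f'(x) = 0 ⇔ sin(x) = -1/2, i.e. x = arcsin(-1/2) + 2nπ or x = π − arcsin(-1/2) + 2nπ; keep the solutions lying in [-π, π].
  ⇒ x = -5*pi/6 ≈ -2.6180, -pi/6 ≈ -0.5236

f''(x) = 2*cos(x)
Second-derivative test at each critical point:
  f''(-2.6180) = -1.7321 < 0 → local maximum
  f''(-0.5236) = 1.7321 > 0 → local minimum

Critical points: x = -5*pi/6 ≈ -2.6180 (local maximum); x = -pi/6 ≈ -0.5236 (local minimum)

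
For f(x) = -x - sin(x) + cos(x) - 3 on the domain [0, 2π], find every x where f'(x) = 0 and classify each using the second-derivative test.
f'(x) = -sqrt(2)*sin(x + pi/4) - 1

Solve f'(x) = 0 on [0, 2π]:
  f'(x) = 0 ⇔ -sin(x) - cos(x) = 1. Write the left side as R·cos(x + φ) with R = √((-1)² + 1²) = sqrt(2), cos φ = -sqrt(2)/2, sin φ = sqrt(2)/2; then cos(x + φ) = sqrt(2)/2. Solve for x and keep the solutions lying in [0, 2π].
  ⇒ x = pi ≈ 3.1416, 3*pi/2 ≈ 4.7124

f''(x) = sin(x) - cos(x)
Second-derivative test at each critical point:
  f''(3.1416) = 1 > 0 → local minimum
  f''(4.7124) = -1 < 0 → local maximum

Critical points: x = pi ≈ 3.1416 (local minimum); x = 3*pi/2 ≈ 4.7124 (local maximum)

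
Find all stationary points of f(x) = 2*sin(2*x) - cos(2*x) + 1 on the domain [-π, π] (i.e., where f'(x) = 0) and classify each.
f'(x) = 2*sin(2*x) + 4*cos(2*x)

Solve f'(x) = 0 on [-π, π]:
  f'(x) = 0 ⇔ 2*cos(2*x) = -sin(2*x) ⇔ tan(2*x) = -2, i.e. 2*x = arctan(-2) + nπ; keep the solutions lying in [-π, π].
  ⇒ x = -pi/2 - atan(2)/2 ≈ -2.1244, -atan(2)/2 ≈ -0.5536, -atan(2)/2 + pi/2 ≈ 1.0172, pi - atan(2)/2 ≈ 2.5880

f''(x) = -8*sin(2*x) + 4*cos(2*x)
Second-derivative test at each critical point:
  f''(-2.1244) = -8.9443 < 0 → local maximum
  f''(-0.5536) = 8.9443 > 0 → local minimum
  f''(1.0172) = -8.9443 < 0 → local maximum
  f''(2.5880) = 8.9443 > 0 → local minimum

Critical points: x = -pi/2 - atan(2)/2 ≈ -2.1244 (local maximum); x = -atan(2)/2 ≈ -0.5536 (local minimum); x = -atan(2)/2 + pi/2 ≈ 1.0172 (local maximum); x = pi - atan(2)/2 ≈ 2.5880 (local minimum)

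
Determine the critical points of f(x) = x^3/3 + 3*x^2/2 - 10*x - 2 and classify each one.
f'(x) = x^2 + 3*x - 10

Solve f'(x) = 0:
  Factor: x^2 + 3*x - 10 = (x - 2)*(x + 5) = 0.
  ⇒ x = -5, 2

f''(x) = 2*x + 3
Second-derivative test at each critical point:
  f''(-5) = -7 < 0 → local maximum
  f''(2) = 7 > 0 → local minimum

Critical points: x = -5 (local maximum); x = 2 (local minimum)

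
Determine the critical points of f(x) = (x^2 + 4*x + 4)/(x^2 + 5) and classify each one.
f'(x) = 2*(-2*x^2 + x + 10)/(x^4 + 10*x^2 + 25)

Solve f'(x) = 0:
  f'(x) = -2*(x + 2)*(2*x - 5)/(x^2 + 5)^2; the denominator is positive wherever f is defined, so f'(x) = 0 ⇔ -4*x^2 + 2*x + 20 = 0.
  Factor: -4*x^2 + 2*x + 20 = -2*(x + 2)*(2*x - 5) = 0.
  ⇒ x = -2, 5/2

f''(x) = 2*(4*x^3 - 3*x^2 - 60*x + 5)/(x^6 + 15*x^4 + 75*x^2 + 125)
Second-derivative test at each critical point:
  f''(-2) = 2/9 > 0 → local minimum
  f''(5/2) = -32/225 < 0 → local maximum

Critical points: x = -2 (local minimum); x = 5/2 (local maximum)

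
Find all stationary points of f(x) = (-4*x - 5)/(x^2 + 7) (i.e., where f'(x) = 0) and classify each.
f'(x) = 2*(2*x^2 + 5*x - 14)/(x^4 + 14*x^2 + 49)

Solve f'(x) = 0:
  f'(x) = 2*(2*x^2 + 5*x - 14)/(x^2 + 7)^2; the denominator is positive wherever f is defined, so f'(x) = 0 ⇔ 4*x^2 + 10*x - 28 = 0.
  Factor: 4*x^2 + 10*x - 28 = 2*(2*x^2 + 5*x - 14); 2*x^2 + 5*x - 14 = 0 has no rational roots; quadratic formula: x = (-5 ± √137)/4.
  ⇒ x = -sqrt(137)/4 - 5/4 ≈ -4.1762, -5/4 + sqrt(137)/4 ≈ 1.6762

f''(x) = 2*(-4*x^2*(4*x + 5) + (12*x + 5)*(x^2 + 7))/(x^2 + 7)^3
Second-derivative test at each critical point:
  f''(-4.1762) = -0.0392 < 0 → local maximum
  f''(1.6762) = 0.2433 > 0 → local minimum

Critical points: x = -sqrt(137)/4 - 5/4 ≈ -4.1762 (local maximum); x = -5/4 + sqrt(137)/4 ≈ 1.6762 (local minimum)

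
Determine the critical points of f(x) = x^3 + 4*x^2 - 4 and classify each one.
f'(x) = x*(3*x + 8)

Solve f'(x) = 0:
  Factor: 3*x^2 + 8*x = x*(3*x + 8) = 0.
  ⇒ x = -8/3, 0

f''(x) = 6*x + 8
Second-derivative test at each critical point:
  f''(-8/3) = -8 < 0 → local maximum
  f''(0) = 8 > 0 → local minimum

Critical points: x = -8/3 (local maximum); x = 0 (local minimum)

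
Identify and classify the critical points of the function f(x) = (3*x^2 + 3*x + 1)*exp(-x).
f'(x) = (-3*x^2 + 3*x + 2)*exp(-x)

Solve f'(x) = 0:
  f'(x) = (-3*x^2 + 3*x + 2)·exp(-x) and exp(-x) > 0 for every x, so f'(x) = 0 ⇔ -3*x^2 + 3*x + 2 = 0.
  3*x^2 - 3*x - 2 = 0 has no rational roots; quadratic formula: x = (3 ± √33)/6.
  ⇒ x = 1/2 - sqrt(33)/6 ≈ -0.4574, 1/2 + sqrt(33)/6 ≈ 1.4574

f''(x) = (3*x^2 - 9*x + 1)*exp(-x)
Second-derivative test at each critical point:
  f''(-0.4574) = 9.0764 > 0 → local minimum
  f''(1.4574) = -1.3375 < 0 → local maximum

Critical points: x = 1/2 - sqrt(33)/6 ≈ -0.4574 (local minimum); x = 1/2 + sqrt(33)/6 ≈ 1.4574 (local maximum)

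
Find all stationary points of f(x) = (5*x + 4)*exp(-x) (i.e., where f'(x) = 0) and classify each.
f'(x) = (1 - 5*x)*exp(-x)

Solve f'(x) = 0:
  f'(x) = (1 - 5*x)·exp(-x) and exp(-x) > 0 for every x, so f'(x) = 0 ⇔ 1 - 5*x = 0.
  1 - 5*x = 0.
  ⇒ x = 1/5

f''(x) = (5*x - 6)*exp(-x)
Second-derivative test at each critical point:
  f''(1/5) = -4.0937 < 0 → local maximum

Critical points: x = 1/5 (local maximum)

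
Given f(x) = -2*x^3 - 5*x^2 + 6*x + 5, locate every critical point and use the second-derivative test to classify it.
f'(x) = -6*x^2 - 10*x + 6

Solve f'(x) = 0:
  Factor: -6*x^2 - 10*x + 6 = -2*(3*x^2 + 5*x - 3); 3*x^2 + 5*x - 3 = 0 has no rational roots; quadratic formula: x = (-5 ± √61)/6.
  ⇒ x = -sqrt(61)/6 - 5/6 ≈ -2.1350, -5/6 + sqrt(61)/6 ≈ 0.4684

f''(x) = -12*x - 10
Second-derivative test at each critical point:
  f''(-2.1350) = 15.6205 > 0 → local minimum
  f''(0.4684) = -15.6205 < 0 → local maximum

Critical points: x = -sqrt(61)/6 - 5/6 ≈ -2.1350 (local minimum); x = -5/6 + sqrt(61)/6 ≈ 0.4684 (local maximum)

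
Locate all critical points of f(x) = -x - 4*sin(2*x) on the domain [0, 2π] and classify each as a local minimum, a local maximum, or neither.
f'(x) = 16*sin(x)^2 - 9

Solve f'(x) = 0 on [0, 2π]:
  f'(x) = 0 ⇔ cos(2*x) = -1/8, i.e. 2*x = ±arccos(-1/8) + 2nπ; keep the solutions lying in [0, 2π].
  ⇒ x = acos(-1/8)/2 ≈ 0.8481, pi - acos(-1/8)/2 ≈ 2.2935, acos(-1/8)/2 + pi ≈ 3.9897, -acos(-1/8)/2 + 2*pi ≈ 5.4351

f''(x) = 16*sin(2*x)
Second-derivative test at each critical point:
  f''(0.8481) = 15.8745 > 0 → local minimum
  f''(2.2935) = -15.8745 < 0 → local maximum
  f''(3.9897) = 15.8745 > 0 → local minimum
  f''(5.4351) = -15.8745 < 0 → local maximum

Critical points: x = acos(-1/8)/2 ≈ 0.8481 (local minimum); x = pi - acos(-1/8)/2 ≈ 2.2935 (local maximum); x = acos(-1/8)/2 + pi ≈ 3.9897 (local minimum); x = -acos(-1/8)/2 + 2*pi ≈ 5.4351 (local maximum)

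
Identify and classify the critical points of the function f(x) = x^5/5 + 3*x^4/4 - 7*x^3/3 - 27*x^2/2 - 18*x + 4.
f'(x) = x^4 + 3*x^3 - 7*x^2 - 27*x - 18

Solve f'(x) = 0:
  Factor: x^4 + 3*x^3 - 7*x^2 - 27*x - 18 = (x - 3)*(x + 1)*(x + 2)*(x + 3) = 0.
  ⇒ x = -3, -2, -1, 3

f''(x) = 4*x^3 + 9*x^2 - 14*x - 27
Second-derivative test at each critical point:
  f''(-3) = -12 < 0 → local maximum
  f''(-2) = 5 > 0 → local minimum
  f''(-1) = -8 < 0 → local maximum
  f''(3) = 120 > 0 → local minimum

Critical points: x = -3 (local maximum); x = -2 (local minimum); x = -1 (local maximum); x = 3 (local minimum)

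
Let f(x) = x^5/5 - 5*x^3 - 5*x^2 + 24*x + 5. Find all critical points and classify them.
f'(x) = x^4 - 15*x^2 - 10*x + 24

Solve f'(x) = 0:
  Factor: x^4 - 15*x^2 - 10*x + 24 = (x - 4)*(x - 1)*(x + 2)*(x + 3) = 0.
  ⇒ x = -3, -2, 1, 4

f''(x) = 4*x^3 - 30*x - 10
Second-derivative test at each critical point:
  f''(-3) = -28 < 0 → local maximum
  f''(-2) = 18 > 0 → local minimum
  f''(1) = -36 < 0 → local maximum
  f''(4) = 126 > 0 → local minimum

Critical points: x = -3 (local maximum); x = -2 (local minimum); x = 1 (local maximum); x = 4 (local minimum)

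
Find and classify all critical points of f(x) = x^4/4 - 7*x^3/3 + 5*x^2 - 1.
f'(x) = x*(x^2 - 7*x + 10)

Solve f'(x) = 0:
  Factor: x^3 - 7*x^2 + 10*x = x*(x - 5)*(x - 2) = 0.
  ⇒ x = 0, 2, 5

f''(x) = 3*x^2 - 14*x + 10
Second-derivative test at each critical point:
  f''(0) = 10 > 0 → local minimum
  f''(2) = -6 < 0 → local maximum
  f''(5) = 15 > 0 → local minimum

Critical points: x = 0 (local minimum); x = 2 (local maximum); x = 5 (local minimum)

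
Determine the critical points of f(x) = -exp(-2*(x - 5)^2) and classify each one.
f'(x) = 4*(x - 5)*exp(-2*(x - 5)^2)

Solve f'(x) = 0:
  f'(x) = (4*x - 20)·exp(-2*(x - 5)^2) and exp(-2*(x - 5)^2) > 0 for every x, so f'(x) = 0 ⇔ 4*x - 20 = 0.
  Factor: 4*x - 20 = 4*(x - 5) = 0.
  ⇒ x = 5

f''(x) = 4*(1 - 4*(x - 5)^2)*exp(-2*(x - 5)^2)
Second-derivative test at each critical point:
  f''(5) = 4 > 0 → local minimum

Critical points: x = 5 (local minimum)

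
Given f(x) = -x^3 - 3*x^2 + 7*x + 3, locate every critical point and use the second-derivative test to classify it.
f'(x) = -3*x^2 - 6*x + 7

Solve f'(x) = 0:
  3*x^2 + 6*x - 7 = 0 has no rational roots; quadratic formula: x = (-6 ± √120)/6.
  ⇒ x = -sqrt(30)/3 - 1 ≈ -2.8257, -1 + sqrt(30)/3 ≈ 0.8257

f''(x) = -6*x - 6
Second-derivative test at each critical point:
  f''(-2.8257) = 10.9545 > 0 → local minimum
  f''(0.8257) = -10.9545 < 0 → local maximum

Critical points: x = -sqrt(30)/3 - 1 ≈ -2.8257 (local minimum); x = -1 + sqrt(30)/3 ≈ 0.8257 (local maximum)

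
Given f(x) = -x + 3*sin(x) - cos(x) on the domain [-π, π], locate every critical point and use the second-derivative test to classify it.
f'(x) = sin(x) + 3*cos(x) - 1

Solve f'(x) = 0 on [-π, π]:
  f'(x) = 0 ⇔ sin(x) + 3*cos(x) = 1. Write the left side as R·cos(x + φ) with R = √(3² + (-1)²) = sqrt(10), cos φ = 3*sqrt(10)/10, sin φ = -sqrt(10)/10; then cos(x + φ) = sqrt(10)/10. Solve for x and keep the solutions lying in [-π, π].
  ⇒ x = -atan(4/3) ≈ -0.9273, pi/2 ≈ 1.5708

f''(x) = -3*sin(x) + cos(x)
Second-derivative test at each critical point:
  f''(-0.9273) = 3 > 0 → local minimum
  f''(1.5708) = -3 < 0 → local maximum

Critical points: x = -atan(4/3) ≈ -0.9273 (local minimum); x = pi/2 ≈ 1.5708 (local maximum)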